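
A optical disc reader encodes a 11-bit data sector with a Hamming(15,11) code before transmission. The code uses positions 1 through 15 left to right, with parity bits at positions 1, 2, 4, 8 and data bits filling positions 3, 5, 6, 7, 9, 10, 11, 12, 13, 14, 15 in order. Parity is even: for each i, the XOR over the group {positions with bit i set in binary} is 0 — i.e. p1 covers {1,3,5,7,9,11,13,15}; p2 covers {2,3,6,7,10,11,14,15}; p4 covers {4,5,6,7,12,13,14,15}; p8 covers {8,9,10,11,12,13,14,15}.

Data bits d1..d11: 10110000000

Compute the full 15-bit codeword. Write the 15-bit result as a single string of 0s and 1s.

Place data at non-parity positions: p1 p2 1 p4 0 1 1 p8 0 0 0 0 0 0 0
p1 (pos 1,3,5,7,9,11,13,15): XOR of data positions = 1⊕0⊕1⊕0⊕0⊕0⊕0 = 0
p2 (pos 2,3,6,7,10,11,14,15): XOR of data positions = 1⊕1⊕1⊕0⊕0⊕0⊕0 = 1
p4 (pos 4,5,6,7,12,13,14,15): XOR of data positions = 0⊕1⊕1⊕0⊕0⊕0⊕0 = 0
p8 (pos 8,9,10,11,12,13,14,15): XOR of data positions = 0⊕0⊕0⊕0⊕0⊕0⊕0 = 0
Codeword: 011001100000000

011001100000000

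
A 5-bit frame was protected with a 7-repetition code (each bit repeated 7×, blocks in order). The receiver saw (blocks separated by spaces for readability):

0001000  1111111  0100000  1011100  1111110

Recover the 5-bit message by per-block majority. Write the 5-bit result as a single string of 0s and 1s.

01011

Block 1 (0001000): 1 one → 0
Block 2 (1111111): 7 ones → 1
Block 3 (0100000): 1 one → 0
Block 4 (1011100): 4 ones → 1
Block 5 (1111110): 6 ones → 1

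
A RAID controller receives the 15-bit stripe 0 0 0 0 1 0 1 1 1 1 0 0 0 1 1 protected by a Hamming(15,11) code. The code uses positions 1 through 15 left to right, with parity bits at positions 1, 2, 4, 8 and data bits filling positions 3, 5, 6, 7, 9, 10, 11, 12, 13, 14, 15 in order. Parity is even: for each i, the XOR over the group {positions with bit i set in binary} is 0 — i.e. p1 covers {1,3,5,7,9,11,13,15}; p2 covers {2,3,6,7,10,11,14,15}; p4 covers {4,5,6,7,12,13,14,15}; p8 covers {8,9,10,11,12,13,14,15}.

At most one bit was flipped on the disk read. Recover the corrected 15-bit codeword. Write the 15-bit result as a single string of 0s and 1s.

s1 (pos 1,3,5,7,9,11,13,15): 0⊕0⊕1⊕1⊕1⊕0⊕0⊕1 = 0
s2 (pos 2,3,6,7,10,11,14,15): 0⊕0⊕0⊕1⊕1⊕0⊕1⊕1 = 0
s4 (pos 4,5,6,7,12,13,14,15): 0⊕1⊕0⊕1⊕0⊕0⊕1⊕1 = 0
s8 (pos 8,9,10,11,12,13,14,15): 1⊕1⊕1⊕0⊕0⊕0⊕1⊕1 = 1
Syndrome s8…s1 = 1000 → error at position 8.
Flip position 8: 000010111100011 → 000010101100011

000010101100011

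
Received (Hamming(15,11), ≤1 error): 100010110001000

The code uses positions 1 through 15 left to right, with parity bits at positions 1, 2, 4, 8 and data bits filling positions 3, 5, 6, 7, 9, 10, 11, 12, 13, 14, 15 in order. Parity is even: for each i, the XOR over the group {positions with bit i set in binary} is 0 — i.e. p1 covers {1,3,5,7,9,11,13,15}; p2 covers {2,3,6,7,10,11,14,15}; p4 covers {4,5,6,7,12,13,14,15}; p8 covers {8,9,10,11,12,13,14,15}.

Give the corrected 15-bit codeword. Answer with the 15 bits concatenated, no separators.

s1 (pos 1,3,5,7,9,11,13,15): 1⊕0⊕1⊕1⊕0⊕0⊕0⊕0 = 1
s2 (pos 2,3,6,7,10,11,14,15): 0⊕0⊕0⊕1⊕0⊕0⊕0⊕0 = 1
s4 (pos 4,5,6,7,12,13,14,15): 0⊕1⊕0⊕1⊕1⊕0⊕0⊕0 = 1
s8 (pos 8,9,10,11,12,13,14,15): 1⊕0⊕0⊕0⊕1⊕0⊕0⊕0 = 0
Syndrome s8…s1 = 0111 → error at position 7.
Flip position 7: 100010110001000 → 100010010001000

100010010001000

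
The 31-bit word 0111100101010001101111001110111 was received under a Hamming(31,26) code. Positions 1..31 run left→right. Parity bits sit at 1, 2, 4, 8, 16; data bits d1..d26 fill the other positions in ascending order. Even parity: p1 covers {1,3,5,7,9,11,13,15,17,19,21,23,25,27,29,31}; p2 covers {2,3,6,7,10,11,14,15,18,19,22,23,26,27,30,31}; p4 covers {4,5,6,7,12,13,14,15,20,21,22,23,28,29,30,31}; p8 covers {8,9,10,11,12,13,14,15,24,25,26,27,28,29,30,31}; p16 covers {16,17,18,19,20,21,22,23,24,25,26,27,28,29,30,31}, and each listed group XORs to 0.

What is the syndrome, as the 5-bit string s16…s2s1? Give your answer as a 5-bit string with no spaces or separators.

s1 (pos 1,3,5,7,9,11,13,15,17,19,21,23,25,27,29,31): 0⊕1⊕1⊕0⊕0⊕0⊕0⊕0⊕1⊕1⊕1⊕0⊕1⊕1⊕1⊕1 = 1
s2 (pos 2,3,6,7,10,11,14,15,18,19,22,23,26,27,30,31): 1⊕1⊕0⊕0⊕1⊕0⊕0⊕0⊕0⊕1⊕1⊕0⊕1⊕1⊕1⊕1 = 1
s4 (pos 4,5,6,7,12,13,14,15,20,21,22,23,28,29,30,31): 1⊕1⊕0⊕0⊕1⊕0⊕0⊕0⊕1⊕1⊕1⊕0⊕0⊕1⊕1⊕1 = 1
s8 (pos 8,9,10,11,12,13,14,15,24,25,26,27,28,29,30,31): 1⊕0⊕1⊕0⊕1⊕0⊕0⊕0⊕0⊕1⊕1⊕1⊕0⊕1⊕1⊕1 = 1
s16 (pos 16,17,18,19,20,21,22,23,24,25,26,27,28,29,30,31): 1⊕1⊕0⊕1⊕1⊕1⊕1⊕0⊕0⊕1⊕1⊕1⊕0⊕1⊕1⊕1 = 0
Syndrome s16…s1 = 01111 → error at position 15.

01111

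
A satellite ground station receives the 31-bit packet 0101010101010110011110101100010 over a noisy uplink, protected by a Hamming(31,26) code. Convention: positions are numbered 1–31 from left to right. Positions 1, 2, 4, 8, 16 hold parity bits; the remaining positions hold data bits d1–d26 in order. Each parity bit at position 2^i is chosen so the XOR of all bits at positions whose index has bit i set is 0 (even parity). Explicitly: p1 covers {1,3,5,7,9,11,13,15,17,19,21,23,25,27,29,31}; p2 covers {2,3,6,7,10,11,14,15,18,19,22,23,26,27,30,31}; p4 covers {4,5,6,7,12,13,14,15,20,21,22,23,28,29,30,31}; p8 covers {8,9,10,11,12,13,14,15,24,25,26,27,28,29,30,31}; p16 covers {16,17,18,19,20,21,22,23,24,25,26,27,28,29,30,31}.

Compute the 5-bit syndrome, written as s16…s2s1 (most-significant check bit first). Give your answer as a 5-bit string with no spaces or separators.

s1 (pos 1,3,5,7,9,11,13,15,17,19,21,23,25,27,29,31): 0⊕0⊕0⊕0⊕0⊕0⊕0⊕1⊕0⊕1⊕1⊕1⊕1⊕0⊕0⊕0 = 1
s2 (pos 2,3,6,7,10,11,14,15,18,19,22,23,26,27,30,31): 1⊕0⊕1⊕0⊕1⊕0⊕1⊕1⊕1⊕1⊕0⊕1⊕1⊕0⊕1⊕0 = 0
s4 (pos 4,5,6,7,12,13,14,15,20,21,22,23,28,29,30,31): 1⊕0⊕1⊕0⊕1⊕0⊕1⊕1⊕1⊕1⊕0⊕1⊕0⊕0⊕1⊕0 = 1
s8 (pos 8,9,10,11,12,13,14,15,24,25,26,27,28,29,30,31): 1⊕0⊕1⊕0⊕1⊕0⊕1⊕1⊕0⊕1⊕1⊕0⊕0⊕0⊕1⊕0 = 0
s16 (pos 16,17,18,19,20,21,22,23,24,25,26,27,28,29,30,31): 0⊕0⊕1⊕1⊕1⊕1⊕0⊕1⊕0⊕1⊕1⊕0⊕0⊕0⊕1⊕0 = 0
Syndrome s16…s1 = 00101 → error at position 5.

00101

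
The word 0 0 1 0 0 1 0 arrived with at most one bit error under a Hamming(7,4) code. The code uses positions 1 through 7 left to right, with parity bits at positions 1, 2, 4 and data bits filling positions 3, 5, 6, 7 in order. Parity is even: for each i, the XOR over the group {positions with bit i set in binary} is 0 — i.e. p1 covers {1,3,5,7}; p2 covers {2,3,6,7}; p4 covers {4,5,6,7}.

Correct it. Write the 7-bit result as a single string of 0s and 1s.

s1 (pos 1,3,5,7): 0⊕1⊕0⊕0 = 1
s2 (pos 2,3,6,7): 0⊕1⊕1⊕0 = 0
s4 (pos 4,5,6,7): 0⊕0⊕1⊕0 = 1
Syndrome s4…s1 = 101 → error at position 5.
Flip position 5: 0010010 → 0010110

0010110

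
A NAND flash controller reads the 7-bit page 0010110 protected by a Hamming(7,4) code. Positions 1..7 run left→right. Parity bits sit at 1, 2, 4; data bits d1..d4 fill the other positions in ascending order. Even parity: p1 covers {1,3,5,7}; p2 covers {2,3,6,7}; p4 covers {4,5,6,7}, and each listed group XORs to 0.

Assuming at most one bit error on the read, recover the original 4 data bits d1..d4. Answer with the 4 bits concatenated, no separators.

1110

s1 (pos 1,3,5,7): 0⊕1⊕1⊕0 = 0
s2 (pos 2,3,6,7): 0⊕1⊕1⊕0 = 0
s4 (pos 4,5,6,7): 0⊕1⊕1⊕0 = 0
Syndrome s4…s1 = 000 → no error.
Read data bits from positions 3,5,6,7: 1110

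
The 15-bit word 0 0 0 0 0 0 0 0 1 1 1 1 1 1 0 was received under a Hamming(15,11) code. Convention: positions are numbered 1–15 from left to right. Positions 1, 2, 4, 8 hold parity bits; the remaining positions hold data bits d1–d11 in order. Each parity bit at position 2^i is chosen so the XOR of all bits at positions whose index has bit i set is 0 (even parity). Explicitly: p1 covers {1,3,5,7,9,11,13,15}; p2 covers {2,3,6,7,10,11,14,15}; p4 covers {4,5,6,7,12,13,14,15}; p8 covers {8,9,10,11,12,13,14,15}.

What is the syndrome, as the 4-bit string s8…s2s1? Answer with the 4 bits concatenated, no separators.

0111

s1 (pos 1,3,5,7,9,11,13,15): 0⊕0⊕0⊕0⊕1⊕1⊕1⊕0 = 1
s2 (pos 2,3,6,7,10,11,14,15): 0⊕0⊕0⊕0⊕1⊕1⊕1⊕0 = 1
s4 (pos 4,5,6,7,12,13,14,15): 0⊕0⊕0⊕0⊕1⊕1⊕1⊕0 = 1
s8 (pos 8,9,10,11,12,13,14,15): 0⊕1⊕1⊕1⊕1⊕1⊕1⊕0 = 0
Syndrome s8…s1 = 0111 → error at position 7.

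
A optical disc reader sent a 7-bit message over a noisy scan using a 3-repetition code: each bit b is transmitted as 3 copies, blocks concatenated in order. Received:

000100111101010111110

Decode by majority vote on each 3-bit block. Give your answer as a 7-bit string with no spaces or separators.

Block 1 (000): 0 ones → 0
Block 2 (100): 1 one → 0
Block 3 (111): 3 ones → 1
Block 4 (101): 2 ones → 1
Block 5 (010): 1 one → 0
Block 6 (111): 3 ones → 1
Block 7 (110): 2 ones → 1

0011011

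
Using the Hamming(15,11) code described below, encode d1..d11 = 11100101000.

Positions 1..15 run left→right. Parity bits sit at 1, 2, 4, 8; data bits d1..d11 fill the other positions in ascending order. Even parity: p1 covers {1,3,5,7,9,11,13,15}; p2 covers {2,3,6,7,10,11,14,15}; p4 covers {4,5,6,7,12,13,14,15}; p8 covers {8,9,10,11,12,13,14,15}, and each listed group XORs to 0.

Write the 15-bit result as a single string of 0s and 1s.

011111000101000

Place data at non-parity positions: p1 p2 1 p4 1 1 0 p8 0 1 0 1 0 0 0
p1 (pos 1,3,5,7,9,11,13,15): XOR of data positions = 1⊕1⊕0⊕0⊕0⊕0⊕0 = 0
p2 (pos 2,3,6,7,10,11,14,15): XOR of data positions = 1⊕1⊕0⊕1⊕0⊕0⊕0 = 1
p4 (pos 4,5,6,7,12,13,14,15): XOR of data positions = 1⊕1⊕0⊕1⊕0⊕0⊕0 = 1
p8 (pos 8,9,10,11,12,13,14,15): XOR of data positions = 0⊕1⊕0⊕1⊕0⊕0⊕0 = 0
Codeword: 011111000101000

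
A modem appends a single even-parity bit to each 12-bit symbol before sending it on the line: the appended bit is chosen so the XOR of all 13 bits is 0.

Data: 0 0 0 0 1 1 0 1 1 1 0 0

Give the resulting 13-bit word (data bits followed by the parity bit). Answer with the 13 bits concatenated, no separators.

0000110111001

XOR of the 12 data bits: 0⊕0⊕0⊕0⊕1⊕1⊕0⊕1⊕1⊕1⊕0⊕0 = 1
Parity bit = 1 (so all 13 bits XOR to 0).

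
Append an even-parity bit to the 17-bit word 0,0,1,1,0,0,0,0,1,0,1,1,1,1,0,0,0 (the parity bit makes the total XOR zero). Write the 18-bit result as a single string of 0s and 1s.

XOR of the 17 data bits: 0⊕0⊕1⊕1⊕0⊕0⊕0⊕0⊕1⊕0⊕1⊕1⊕1⊕1⊕0⊕0⊕0 = 1
Parity bit = 1 (so all 18 bits XOR to 0).

001100001011110001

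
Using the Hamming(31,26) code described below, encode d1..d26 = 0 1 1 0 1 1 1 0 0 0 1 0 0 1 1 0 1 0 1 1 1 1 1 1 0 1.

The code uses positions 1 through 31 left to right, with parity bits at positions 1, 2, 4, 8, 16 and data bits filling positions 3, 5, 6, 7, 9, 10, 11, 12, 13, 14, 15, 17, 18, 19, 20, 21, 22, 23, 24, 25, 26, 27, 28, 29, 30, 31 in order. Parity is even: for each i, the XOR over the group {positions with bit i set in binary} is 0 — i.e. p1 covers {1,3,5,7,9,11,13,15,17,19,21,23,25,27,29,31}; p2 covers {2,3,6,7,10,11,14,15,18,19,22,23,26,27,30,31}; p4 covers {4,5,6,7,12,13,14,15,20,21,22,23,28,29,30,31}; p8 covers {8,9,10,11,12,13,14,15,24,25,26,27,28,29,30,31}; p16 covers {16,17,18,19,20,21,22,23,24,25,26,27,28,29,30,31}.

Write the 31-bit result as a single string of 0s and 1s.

1100110111100010001101011111101

Place data at non-parity positions: p1 p2 0 p4 1 1 0 p8 1 1 1 0 0 0 1 p16 0 0 1 1 0 1 0 1 1 1 1 1 1 0 1
p1 (pos 1,3,5,7,9,11,13,15,17,19,21,23,25,27,29,31): XOR of data positions = 0⊕1⊕0⊕1⊕1⊕0⊕1⊕0⊕1⊕0⊕0⊕1⊕1⊕1⊕1 = 1
p2 (pos 2,3,6,7,10,11,14,15,18,19,22,23,26,27,30,31): XOR of data positions = 0⊕1⊕0⊕1⊕1⊕0⊕1⊕0⊕1⊕1⊕0⊕1⊕1⊕0⊕1 = 1
p4 (pos 4,5,6,7,12,13,14,15,20,21,22,23,28,29,30,31): XOR of data positions = 1⊕1⊕0⊕0⊕0⊕0⊕1⊕1⊕0⊕1⊕0⊕1⊕1⊕0⊕1 = 0
p8 (pos 8,9,10,11,12,13,14,15,24,25,26,27,28,29,30,31): XOR of data positions = 1⊕1⊕1⊕0⊕0⊕0⊕1⊕1⊕1⊕1⊕1⊕1⊕1⊕0⊕1 = 1
p16 (pos 16,17,18,19,20,21,22,23,24,25,26,27,28,29,30,31): XOR of data positions = 0⊕0⊕1⊕1⊕0⊕1⊕0⊕1⊕1⊕1⊕1⊕1⊕1⊕0⊕1 = 0
Codeword: 1100110111100010001101011111101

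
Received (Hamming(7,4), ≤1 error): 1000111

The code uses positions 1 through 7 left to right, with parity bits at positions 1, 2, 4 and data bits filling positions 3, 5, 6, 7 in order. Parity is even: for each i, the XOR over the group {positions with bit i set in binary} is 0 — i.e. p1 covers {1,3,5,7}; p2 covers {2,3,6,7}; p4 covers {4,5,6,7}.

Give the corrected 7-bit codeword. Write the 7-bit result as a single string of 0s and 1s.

s1 (pos 1,3,5,7): 1⊕0⊕1⊕1 = 1
s2 (pos 2,3,6,7): 0⊕0⊕1⊕1 = 0
s4 (pos 4,5,6,7): 0⊕1⊕1⊕1 = 1
Syndrome s4…s1 = 101 → error at position 5.
Flip position 5: 1000111 → 1000011

1000011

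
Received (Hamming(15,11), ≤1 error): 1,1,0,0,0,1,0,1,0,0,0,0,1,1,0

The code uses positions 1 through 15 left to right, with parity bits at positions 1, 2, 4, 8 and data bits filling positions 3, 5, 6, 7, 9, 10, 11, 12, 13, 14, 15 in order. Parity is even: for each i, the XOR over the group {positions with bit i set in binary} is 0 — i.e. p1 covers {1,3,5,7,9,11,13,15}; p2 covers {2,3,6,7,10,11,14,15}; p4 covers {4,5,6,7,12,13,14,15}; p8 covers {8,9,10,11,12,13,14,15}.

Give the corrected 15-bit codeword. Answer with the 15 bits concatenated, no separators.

110001010000100

s1 (pos 1,3,5,7,9,11,13,15): 1⊕0⊕0⊕0⊕0⊕0⊕1⊕0 = 0
s2 (pos 2,3,6,7,10,11,14,15): 1⊕0⊕1⊕0⊕0⊕0⊕1⊕0 = 1
s4 (pos 4,5,6,7,12,13,14,15): 0⊕0⊕1⊕0⊕0⊕1⊕1⊕0 = 1
s8 (pos 8,9,10,11,12,13,14,15): 1⊕0⊕0⊕0⊕0⊕1⊕1⊕0 = 1
Syndrome s8…s1 = 1110 → error at position 14.
Flip position 14: 110001010000110 → 110001010000100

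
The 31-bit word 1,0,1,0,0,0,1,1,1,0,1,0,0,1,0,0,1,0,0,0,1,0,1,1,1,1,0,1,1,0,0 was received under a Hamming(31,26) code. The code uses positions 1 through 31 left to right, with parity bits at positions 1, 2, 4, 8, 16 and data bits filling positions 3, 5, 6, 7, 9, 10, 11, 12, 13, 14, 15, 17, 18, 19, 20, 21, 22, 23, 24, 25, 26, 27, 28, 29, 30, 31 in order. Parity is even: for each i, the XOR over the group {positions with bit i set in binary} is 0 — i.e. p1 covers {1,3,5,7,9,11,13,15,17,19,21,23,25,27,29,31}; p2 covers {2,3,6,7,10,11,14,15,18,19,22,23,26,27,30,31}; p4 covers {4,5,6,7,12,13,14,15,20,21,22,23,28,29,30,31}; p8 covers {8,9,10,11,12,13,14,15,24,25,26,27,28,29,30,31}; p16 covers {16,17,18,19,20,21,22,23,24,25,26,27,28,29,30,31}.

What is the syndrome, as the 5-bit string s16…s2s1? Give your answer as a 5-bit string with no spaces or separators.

s1 (pos 1,3,5,7,9,11,13,15,17,19,21,23,25,27,29,31): 1⊕1⊕0⊕1⊕1⊕1⊕0⊕0⊕1⊕0⊕1⊕1⊕1⊕0⊕1⊕0 = 0
s2 (pos 2,3,6,7,10,11,14,15,18,19,22,23,26,27,30,31): 0⊕1⊕0⊕1⊕0⊕1⊕1⊕0⊕0⊕0⊕0⊕1⊕1⊕0⊕0⊕0 = 0
s4 (pos 4,5,6,7,12,13,14,15,20,21,22,23,28,29,30,31): 0⊕0⊕0⊕1⊕0⊕0⊕1⊕0⊕0⊕1⊕0⊕1⊕1⊕1⊕0⊕0 = 0
s8 (pos 8,9,10,11,12,13,14,15,24,25,26,27,28,29,30,31): 1⊕1⊕0⊕1⊕0⊕0⊕1⊕0⊕1⊕1⊕1⊕0⊕1⊕1⊕0⊕0 = 1
s16 (pos 16,17,18,19,20,21,22,23,24,25,26,27,28,29,30,31): 0⊕1⊕0⊕0⊕0⊕1⊕0⊕1⊕1⊕1⊕1⊕0⊕1⊕1⊕0⊕0 = 0
Syndrome s16…s1 = 01000 → error at position 8.

01000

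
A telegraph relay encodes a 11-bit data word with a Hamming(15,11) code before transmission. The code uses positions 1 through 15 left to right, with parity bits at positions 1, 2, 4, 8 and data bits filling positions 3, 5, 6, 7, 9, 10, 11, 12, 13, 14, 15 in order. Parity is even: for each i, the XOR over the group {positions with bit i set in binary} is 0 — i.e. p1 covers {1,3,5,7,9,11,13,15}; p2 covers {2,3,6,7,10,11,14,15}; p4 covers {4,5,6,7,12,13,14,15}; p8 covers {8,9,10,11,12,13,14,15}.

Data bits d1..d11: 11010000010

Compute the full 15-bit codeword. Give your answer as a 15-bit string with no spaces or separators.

Place data at non-parity positions: p1 p2 1 p4 1 0 1 p8 0 0 0 0 0 1 0
p1 (pos 1,3,5,7,9,11,13,15): XOR of data positions = 1⊕1⊕1⊕0⊕0⊕0⊕0 = 1
p2 (pos 2,3,6,7,10,11,14,15): XOR of data positions = 1⊕0⊕1⊕0⊕0⊕1⊕0 = 1
p4 (pos 4,5,6,7,12,13,14,15): XOR of data positions = 1⊕0⊕1⊕0⊕0⊕1⊕0 = 1
p8 (pos 8,9,10,11,12,13,14,15): XOR of data positions = 0⊕0⊕0⊕0⊕0⊕1⊕0 = 1
Codeword: 111110110000010

111110110000010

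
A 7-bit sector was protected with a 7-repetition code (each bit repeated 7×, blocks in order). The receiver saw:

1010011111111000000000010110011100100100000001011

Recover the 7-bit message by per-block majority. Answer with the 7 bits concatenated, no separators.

1100100

Block 1 (1010011): 4 ones → 1
Block 2 (1111110): 6 ones → 1
Block 3 (0000000): 0 ones → 0
Block 4 (0010110): 3 ones → 0
Block 5 (0111001): 4 ones → 1
Block 6 (0010000): 1 one → 0
Block 7 (0001011): 3 ones → 0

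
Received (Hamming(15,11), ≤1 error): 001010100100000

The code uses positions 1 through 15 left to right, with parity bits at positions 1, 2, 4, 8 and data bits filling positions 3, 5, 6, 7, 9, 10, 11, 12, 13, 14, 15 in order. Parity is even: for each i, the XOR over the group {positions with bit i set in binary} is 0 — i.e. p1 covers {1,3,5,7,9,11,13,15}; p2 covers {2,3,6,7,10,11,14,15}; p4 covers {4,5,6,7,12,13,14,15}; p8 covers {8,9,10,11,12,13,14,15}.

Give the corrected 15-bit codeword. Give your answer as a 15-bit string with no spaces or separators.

s1 (pos 1,3,5,7,9,11,13,15): 0⊕1⊕1⊕1⊕0⊕0⊕0⊕0 = 1
s2 (pos 2,3,6,7,10,11,14,15): 0⊕1⊕0⊕1⊕1⊕0⊕0⊕0 = 1
s4 (pos 4,5,6,7,12,13,14,15): 0⊕1⊕0⊕1⊕0⊕0⊕0⊕0 = 0
s8 (pos 8,9,10,11,12,13,14,15): 0⊕0⊕1⊕0⊕0⊕0⊕0⊕0 = 1
Syndrome s8…s1 = 1011 → error at position 11.
Flip position 11: 001010100100000 → 001010100110000

001010100110000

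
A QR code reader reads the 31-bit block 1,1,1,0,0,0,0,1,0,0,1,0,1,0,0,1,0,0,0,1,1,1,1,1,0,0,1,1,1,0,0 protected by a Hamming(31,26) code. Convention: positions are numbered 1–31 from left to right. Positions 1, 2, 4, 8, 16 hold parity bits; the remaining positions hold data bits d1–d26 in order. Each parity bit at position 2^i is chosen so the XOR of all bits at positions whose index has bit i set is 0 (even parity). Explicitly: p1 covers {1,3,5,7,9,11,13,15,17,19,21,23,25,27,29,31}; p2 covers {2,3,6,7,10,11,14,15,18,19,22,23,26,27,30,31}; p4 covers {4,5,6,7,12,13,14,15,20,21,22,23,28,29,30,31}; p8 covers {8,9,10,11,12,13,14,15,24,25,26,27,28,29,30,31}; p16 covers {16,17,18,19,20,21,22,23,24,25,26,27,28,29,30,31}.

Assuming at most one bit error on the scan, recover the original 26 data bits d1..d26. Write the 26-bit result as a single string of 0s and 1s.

s1 (pos 1,3,5,7,9,11,13,15,17,19,21,23,25,27,29,31): 1⊕1⊕0⊕0⊕0⊕1⊕1⊕0⊕0⊕0⊕1⊕1⊕0⊕1⊕1⊕0 = 0
s2 (pos 2,3,6,7,10,11,14,15,18,19,22,23,26,27,30,31): 1⊕1⊕0⊕0⊕0⊕1⊕0⊕0⊕0⊕0⊕1⊕1⊕0⊕1⊕0⊕0 = 0
s4 (pos 4,5,6,7,12,13,14,15,20,21,22,23,28,29,30,31): 0⊕0⊕0⊕0⊕0⊕1⊕0⊕0⊕1⊕1⊕1⊕1⊕1⊕1⊕0⊕0 = 1
s8 (pos 8,9,10,11,12,13,14,15,24,25,26,27,28,29,30,31): 1⊕0⊕0⊕1⊕0⊕1⊕0⊕0⊕1⊕0⊕0⊕1⊕1⊕1⊕0⊕0 = 1
s16 (pos 16,17,18,19,20,21,22,23,24,25,26,27,28,29,30,31): 1⊕0⊕0⊕0⊕1⊕1⊕1⊕1⊕1⊕0⊕0⊕1⊕1⊕1⊕0⊕0 = 1
Syndrome s16…s1 = 11100 → error at position 28.
Flip position 28: 1110000100101001000111110011100 → 1110000100101001000111110010100
Read data bits from positions 3,5,6,7,9,10,11,12,13,14,15,17,18,19,20,21,22,23,24,25,26,27,28,29,30,31: 10000010100000111110010100

10000010100000111110010100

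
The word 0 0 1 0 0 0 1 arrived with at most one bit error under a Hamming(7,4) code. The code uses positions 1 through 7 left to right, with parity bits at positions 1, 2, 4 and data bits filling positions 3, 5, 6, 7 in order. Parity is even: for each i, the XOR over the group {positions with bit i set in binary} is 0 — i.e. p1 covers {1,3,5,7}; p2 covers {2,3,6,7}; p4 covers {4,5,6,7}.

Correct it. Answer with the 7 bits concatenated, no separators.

0011001

s1 (pos 1,3,5,7): 0⊕1⊕0⊕1 = 0
s2 (pos 2,3,6,7): 0⊕1⊕0⊕1 = 0
s4 (pos 4,5,6,7): 0⊕0⊕0⊕1 = 1
Syndrome s4…s1 = 100 → error at position 4.
Flip position 4: 0010001 → 0011001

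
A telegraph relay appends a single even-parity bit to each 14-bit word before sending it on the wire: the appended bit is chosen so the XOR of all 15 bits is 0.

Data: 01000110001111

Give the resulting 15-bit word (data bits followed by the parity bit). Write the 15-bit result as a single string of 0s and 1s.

010001100011111

XOR of the 14 data bits: 0⊕1⊕0⊕0⊕0⊕1⊕1⊕0⊕0⊕0⊕1⊕1⊕1⊕1 = 1
Parity bit = 1 (so all 15 bits XOR to 0).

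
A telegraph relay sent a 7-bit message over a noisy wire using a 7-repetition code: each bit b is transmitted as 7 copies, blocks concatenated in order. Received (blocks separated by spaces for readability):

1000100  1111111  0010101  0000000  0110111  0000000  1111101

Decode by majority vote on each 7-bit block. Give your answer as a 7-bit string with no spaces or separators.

0100101

Block 1 (1000100): 2 ones → 0
Block 2 (1111111): 7 ones → 1
Block 3 (0010101): 3 ones → 0
Block 4 (0000000): 0 ones → 0
Block 5 (0110111): 5 ones → 1
Block 6 (0000000): 0 ones → 0
Block 7 (1111101): 6 ones → 1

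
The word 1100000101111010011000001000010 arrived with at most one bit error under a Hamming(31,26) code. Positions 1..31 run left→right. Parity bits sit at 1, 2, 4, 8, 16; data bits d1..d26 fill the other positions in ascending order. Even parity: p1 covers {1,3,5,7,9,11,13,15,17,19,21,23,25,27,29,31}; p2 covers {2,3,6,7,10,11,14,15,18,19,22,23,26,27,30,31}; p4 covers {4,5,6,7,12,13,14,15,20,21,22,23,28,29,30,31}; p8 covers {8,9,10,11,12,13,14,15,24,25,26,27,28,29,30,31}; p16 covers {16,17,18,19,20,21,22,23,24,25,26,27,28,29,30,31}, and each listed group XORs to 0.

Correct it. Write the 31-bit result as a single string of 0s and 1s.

s1 (pos 1,3,5,7,9,11,13,15,17,19,21,23,25,27,29,31): 1⊕0⊕0⊕0⊕0⊕1⊕1⊕1⊕0⊕1⊕0⊕0⊕1⊕0⊕0⊕0 = 0
s2 (pos 2,3,6,7,10,11,14,15,18,19,22,23,26,27,30,31): 1⊕0⊕0⊕0⊕1⊕1⊕0⊕1⊕1⊕1⊕0⊕0⊕0⊕0⊕1⊕0 = 1
s4 (pos 4,5,6,7,12,13,14,15,20,21,22,23,28,29,30,31): 0⊕0⊕0⊕0⊕1⊕1⊕0⊕1⊕0⊕0⊕0⊕0⊕0⊕0⊕1⊕0 = 0
s8 (pos 8,9,10,11,12,13,14,15,24,25,26,27,28,29,30,31): 1⊕0⊕1⊕1⊕1⊕1⊕0⊕1⊕0⊕1⊕0⊕0⊕0⊕0⊕1⊕0 = 0
s16 (pos 16,17,18,19,20,21,22,23,24,25,26,27,28,29,30,31): 0⊕0⊕1⊕1⊕0⊕0⊕0⊕0⊕0⊕1⊕0⊕0⊕0⊕0⊕1⊕0 = 0
Syndrome s16…s1 = 00010 → error at position 2.
Flip position 2: 1100000101111010011000001000010 → 1000000101111010011000001000010

1000000101111010011000001000010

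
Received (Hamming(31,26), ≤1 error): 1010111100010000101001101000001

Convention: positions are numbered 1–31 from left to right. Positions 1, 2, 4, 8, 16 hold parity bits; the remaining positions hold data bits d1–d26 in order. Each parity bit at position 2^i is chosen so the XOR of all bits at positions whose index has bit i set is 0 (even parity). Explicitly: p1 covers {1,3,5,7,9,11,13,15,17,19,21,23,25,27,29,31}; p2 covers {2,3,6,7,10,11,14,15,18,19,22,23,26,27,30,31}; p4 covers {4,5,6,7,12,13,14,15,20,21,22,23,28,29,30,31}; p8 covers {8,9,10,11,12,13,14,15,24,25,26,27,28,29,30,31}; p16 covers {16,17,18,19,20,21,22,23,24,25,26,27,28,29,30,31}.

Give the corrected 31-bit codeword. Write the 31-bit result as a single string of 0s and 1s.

s1 (pos 1,3,5,7,9,11,13,15,17,19,21,23,25,27,29,31): 1⊕1⊕1⊕1⊕0⊕0⊕0⊕0⊕1⊕1⊕0⊕1⊕1⊕0⊕0⊕1 = 1
s2 (pos 2,3,6,7,10,11,14,15,18,19,22,23,26,27,30,31): 0⊕1⊕1⊕1⊕0⊕0⊕0⊕0⊕0⊕1⊕1⊕1⊕0⊕0⊕0⊕1 = 1
s4 (pos 4,5,6,7,12,13,14,15,20,21,22,23,28,29,30,31): 0⊕1⊕1⊕1⊕1⊕0⊕0⊕0⊕0⊕0⊕1⊕1⊕0⊕0⊕0⊕1 = 1
s8 (pos 8,9,10,11,12,13,14,15,24,25,26,27,28,29,30,31): 1⊕0⊕0⊕0⊕1⊕0⊕0⊕0⊕0⊕1⊕0⊕0⊕0⊕0⊕0⊕1 = 0
s16 (pos 16,17,18,19,20,21,22,23,24,25,26,27,28,29,30,31): 0⊕1⊕0⊕1⊕0⊕0⊕1⊕1⊕0⊕1⊕0⊕0⊕0⊕0⊕0⊕1 = 0
Syndrome s16…s1 = 00111 → error at position 7.
Flip position 7: 1010111100010000101001101000001 → 1010110100010000101001101000001

1010110100010000101001101000001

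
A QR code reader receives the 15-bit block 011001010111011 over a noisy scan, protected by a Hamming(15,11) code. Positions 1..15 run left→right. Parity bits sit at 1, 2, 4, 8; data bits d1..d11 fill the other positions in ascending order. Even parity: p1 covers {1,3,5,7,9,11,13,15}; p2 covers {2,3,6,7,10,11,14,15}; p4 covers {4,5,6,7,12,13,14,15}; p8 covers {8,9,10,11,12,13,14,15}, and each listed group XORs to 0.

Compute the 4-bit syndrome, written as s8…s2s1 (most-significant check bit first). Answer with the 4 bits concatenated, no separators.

s1 (pos 1,3,5,7,9,11,13,15): 0⊕1⊕0⊕0⊕0⊕1⊕0⊕1 = 1
s2 (pos 2,3,6,7,10,11,14,15): 1⊕1⊕1⊕0⊕1⊕1⊕1⊕1 = 1
s4 (pos 4,5,6,7,12,13,14,15): 0⊕0⊕1⊕0⊕1⊕0⊕1⊕1 = 0
s8 (pos 8,9,10,11,12,13,14,15): 1⊕0⊕1⊕1⊕1⊕0⊕1⊕1 = 0
Syndrome s8…s1 = 0011 → error at position 3.

0011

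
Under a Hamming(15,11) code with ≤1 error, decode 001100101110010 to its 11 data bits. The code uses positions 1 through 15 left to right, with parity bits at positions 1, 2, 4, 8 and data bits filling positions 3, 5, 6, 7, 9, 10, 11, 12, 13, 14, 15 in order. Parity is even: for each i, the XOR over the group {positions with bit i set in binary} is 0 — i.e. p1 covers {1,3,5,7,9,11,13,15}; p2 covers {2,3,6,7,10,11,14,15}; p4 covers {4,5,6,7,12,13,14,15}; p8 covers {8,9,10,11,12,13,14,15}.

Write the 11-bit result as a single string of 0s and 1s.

s1 (pos 1,3,5,7,9,11,13,15): 0⊕1⊕0⊕1⊕1⊕1⊕0⊕0 = 0
s2 (pos 2,3,6,7,10,11,14,15): 0⊕1⊕0⊕1⊕1⊕1⊕1⊕0 = 1
s4 (pos 4,5,6,7,12,13,14,15): 1⊕0⊕0⊕1⊕0⊕0⊕1⊕0 = 1
s8 (pos 8,9,10,11,12,13,14,15): 0⊕1⊕1⊕1⊕0⊕0⊕1⊕0 = 0
Syndrome s8…s1 = 0110 → error at position 6.
Flip position 6: 001100101110010 → 001101101110010
Read data bits from positions 3,5,6,7,9,10,11,12,13,14,15: 10111110010

10111110010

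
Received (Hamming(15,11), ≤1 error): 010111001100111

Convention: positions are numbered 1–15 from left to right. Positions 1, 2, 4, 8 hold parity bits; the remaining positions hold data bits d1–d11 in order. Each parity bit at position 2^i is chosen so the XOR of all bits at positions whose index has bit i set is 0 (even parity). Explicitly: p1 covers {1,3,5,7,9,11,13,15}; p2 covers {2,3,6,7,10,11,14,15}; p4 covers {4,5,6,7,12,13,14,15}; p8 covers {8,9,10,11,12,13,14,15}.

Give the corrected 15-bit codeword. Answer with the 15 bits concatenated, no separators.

s1 (pos 1,3,5,7,9,11,13,15): 0⊕0⊕1⊕0⊕1⊕0⊕1⊕1 = 0
s2 (pos 2,3,6,7,10,11,14,15): 1⊕0⊕1⊕0⊕1⊕0⊕1⊕1 = 1
s4 (pos 4,5,6,7,12,13,14,15): 1⊕1⊕1⊕0⊕0⊕1⊕1⊕1 = 0
s8 (pos 8,9,10,11,12,13,14,15): 0⊕1⊕1⊕0⊕0⊕1⊕1⊕1 = 1
Syndrome s8…s1 = 1010 → error at position 10.
Flip position 10: 010111001100111 → 010111001000111

010111001000111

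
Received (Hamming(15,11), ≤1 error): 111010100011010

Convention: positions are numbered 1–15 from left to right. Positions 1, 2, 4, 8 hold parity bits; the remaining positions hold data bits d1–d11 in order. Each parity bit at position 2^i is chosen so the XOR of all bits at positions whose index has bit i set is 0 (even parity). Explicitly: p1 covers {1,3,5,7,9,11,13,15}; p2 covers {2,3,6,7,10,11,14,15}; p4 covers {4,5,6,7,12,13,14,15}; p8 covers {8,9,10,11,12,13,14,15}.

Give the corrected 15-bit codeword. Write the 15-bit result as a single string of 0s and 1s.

111010100001010

s1 (pos 1,3,5,7,9,11,13,15): 1⊕1⊕1⊕1⊕0⊕1⊕0⊕0 = 1
s2 (pos 2,3,6,7,10,11,14,15): 1⊕1⊕0⊕1⊕0⊕1⊕1⊕0 = 1
s4 (pos 4,5,6,7,12,13,14,15): 0⊕1⊕0⊕1⊕1⊕0⊕1⊕0 = 0
s8 (pos 8,9,10,11,12,13,14,15): 0⊕0⊕0⊕1⊕1⊕0⊕1⊕0 = 1
Syndrome s8…s1 = 1011 → error at position 11.
Flip position 11: 111010100011010 → 111010100001010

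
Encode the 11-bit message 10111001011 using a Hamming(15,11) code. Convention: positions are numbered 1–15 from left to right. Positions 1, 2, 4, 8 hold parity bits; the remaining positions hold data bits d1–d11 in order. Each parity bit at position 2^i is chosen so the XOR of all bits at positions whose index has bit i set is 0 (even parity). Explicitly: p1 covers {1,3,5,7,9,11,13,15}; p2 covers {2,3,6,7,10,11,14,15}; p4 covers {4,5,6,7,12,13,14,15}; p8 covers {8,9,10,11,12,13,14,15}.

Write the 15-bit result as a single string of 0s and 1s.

011101101001011

Place data at non-parity positions: p1 p2 1 p4 0 1 1 p8 1 0 0 1 0 1 1
p1 (pos 1,3,5,7,9,11,13,15): XOR of data positions = 1⊕0⊕1⊕1⊕0⊕0⊕1 = 0
p2 (pos 2,3,6,7,10,11,14,15): XOR of data positions = 1⊕1⊕1⊕0⊕0⊕1⊕1 = 1
p4 (pos 4,5,6,7,12,13,14,15): XOR of data positions = 0⊕1⊕1⊕1⊕0⊕1⊕1 = 1
p8 (pos 8,9,10,11,12,13,14,15): XOR of data positions = 1⊕0⊕0⊕1⊕0⊕1⊕1 = 0
Codeword: 011101101001011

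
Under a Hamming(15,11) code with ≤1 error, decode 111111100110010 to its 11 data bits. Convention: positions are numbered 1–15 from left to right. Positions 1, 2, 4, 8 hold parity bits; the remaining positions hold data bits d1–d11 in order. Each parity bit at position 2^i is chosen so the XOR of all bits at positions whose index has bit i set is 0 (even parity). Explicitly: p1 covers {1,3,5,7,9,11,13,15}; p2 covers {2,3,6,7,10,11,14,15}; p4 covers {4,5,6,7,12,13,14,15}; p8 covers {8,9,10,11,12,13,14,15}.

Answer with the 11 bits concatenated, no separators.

11110110011

s1 (pos 1,3,5,7,9,11,13,15): 1⊕1⊕1⊕1⊕0⊕1⊕0⊕0 = 1
s2 (pos 2,3,6,7,10,11,14,15): 1⊕1⊕1⊕1⊕1⊕1⊕1⊕0 = 1
s4 (pos 4,5,6,7,12,13,14,15): 1⊕1⊕1⊕1⊕0⊕0⊕1⊕0 = 1
s8 (pos 8,9,10,11,12,13,14,15): 0⊕0⊕1⊕1⊕0⊕0⊕1⊕0 = 1
Syndrome s8…s1 = 1111 → error at position 15.
Flip position 15: 111111100110010 → 111111100110011
Read data bits from positions 3,5,6,7,9,10,11,12,13,14,15: 11110110011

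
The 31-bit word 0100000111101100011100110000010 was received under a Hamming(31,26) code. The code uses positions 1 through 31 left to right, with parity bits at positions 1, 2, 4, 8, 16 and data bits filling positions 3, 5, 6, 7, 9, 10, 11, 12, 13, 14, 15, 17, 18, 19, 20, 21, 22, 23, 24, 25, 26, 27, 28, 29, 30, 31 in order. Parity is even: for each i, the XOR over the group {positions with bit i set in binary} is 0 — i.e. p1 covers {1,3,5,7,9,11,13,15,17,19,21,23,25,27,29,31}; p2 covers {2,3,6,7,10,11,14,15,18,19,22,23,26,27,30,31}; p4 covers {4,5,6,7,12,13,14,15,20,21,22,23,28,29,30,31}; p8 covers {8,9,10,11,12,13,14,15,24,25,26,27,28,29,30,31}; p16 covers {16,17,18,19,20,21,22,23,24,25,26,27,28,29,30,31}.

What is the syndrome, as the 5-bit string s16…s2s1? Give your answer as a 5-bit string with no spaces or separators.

00101

s1 (pos 1,3,5,7,9,11,13,15,17,19,21,23,25,27,29,31): 0⊕0⊕0⊕0⊕1⊕1⊕1⊕0⊕0⊕1⊕0⊕1⊕0⊕0⊕0⊕0 = 1
s2 (pos 2,3,6,7,10,11,14,15,18,19,22,23,26,27,30,31): 1⊕0⊕0⊕0⊕1⊕1⊕1⊕0⊕1⊕1⊕0⊕1⊕0⊕0⊕1⊕0 = 0
s4 (pos 4,5,6,7,12,13,14,15,20,21,22,23,28,29,30,31): 0⊕0⊕0⊕0⊕0⊕1⊕1⊕0⊕1⊕0⊕0⊕1⊕0⊕0⊕1⊕0 = 1
s8 (pos 8,9,10,11,12,13,14,15,24,25,26,27,28,29,30,31): 1⊕1⊕1⊕1⊕0⊕1⊕1⊕0⊕1⊕0⊕0⊕0⊕0⊕0⊕1⊕0 = 0
s16 (pos 16,17,18,19,20,21,22,23,24,25,26,27,28,29,30,31): 0⊕0⊕1⊕1⊕1⊕0⊕0⊕1⊕1⊕0⊕0⊕0⊕0⊕0⊕1⊕0 = 0
Syndrome s16…s1 = 00101 → error at position 5.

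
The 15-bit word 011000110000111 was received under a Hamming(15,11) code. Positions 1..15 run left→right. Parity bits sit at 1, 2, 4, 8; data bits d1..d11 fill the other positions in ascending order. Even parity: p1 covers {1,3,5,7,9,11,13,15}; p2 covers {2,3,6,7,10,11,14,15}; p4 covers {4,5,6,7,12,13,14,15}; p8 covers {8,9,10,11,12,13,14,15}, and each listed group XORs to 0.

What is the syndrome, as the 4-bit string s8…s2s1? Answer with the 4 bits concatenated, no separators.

s1 (pos 1,3,5,7,9,11,13,15): 0⊕1⊕0⊕1⊕0⊕0⊕1⊕1 = 0
s2 (pos 2,3,6,7,10,11,14,15): 1⊕1⊕0⊕1⊕0⊕0⊕1⊕1 = 1
s4 (pos 4,5,6,7,12,13,14,15): 0⊕0⊕0⊕1⊕0⊕1⊕1⊕1 = 0
s8 (pos 8,9,10,11,12,13,14,15): 1⊕0⊕0⊕0⊕0⊕1⊕1⊕1 = 0
Syndrome s8…s1 = 0010 → error at position 2.

0010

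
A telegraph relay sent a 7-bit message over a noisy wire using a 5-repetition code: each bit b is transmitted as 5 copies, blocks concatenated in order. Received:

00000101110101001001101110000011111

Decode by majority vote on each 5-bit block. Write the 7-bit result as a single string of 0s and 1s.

0100101

Block 1 (00000): 0 ones → 0
Block 2 (10111): 4 ones → 1
Block 3 (01010): 2 ones → 0
Block 4 (01001): 2 ones → 0
Block 5 (10111): 4 ones → 1
Block 6 (00000): 0 ones → 0
Block 7 (11111): 5 ones → 1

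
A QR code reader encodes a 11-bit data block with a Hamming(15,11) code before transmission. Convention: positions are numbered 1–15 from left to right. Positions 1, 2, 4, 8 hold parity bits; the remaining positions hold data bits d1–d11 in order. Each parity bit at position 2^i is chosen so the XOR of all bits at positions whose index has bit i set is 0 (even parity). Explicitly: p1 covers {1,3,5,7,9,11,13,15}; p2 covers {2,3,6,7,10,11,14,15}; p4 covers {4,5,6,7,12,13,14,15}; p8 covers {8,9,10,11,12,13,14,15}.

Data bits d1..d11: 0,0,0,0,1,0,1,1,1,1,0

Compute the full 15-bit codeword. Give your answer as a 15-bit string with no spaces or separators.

Place data at non-parity positions: p1 p2 0 p4 0 0 0 p8 1 0 1 1 1 1 0
p1 (pos 1,3,5,7,9,11,13,15): XOR of data positions = 0⊕0⊕0⊕1⊕1⊕1⊕0 = 1
p2 (pos 2,3,6,7,10,11,14,15): XOR of data positions = 0⊕0⊕0⊕0⊕1⊕1⊕0 = 0
p4 (pos 4,5,6,7,12,13,14,15): XOR of data positions = 0⊕0⊕0⊕1⊕1⊕1⊕0 = 1
p8 (pos 8,9,10,11,12,13,14,15): XOR of data positions = 1⊕0⊕1⊕1⊕1⊕1⊕0 = 1
Codeword: 100100011011110

100100011011110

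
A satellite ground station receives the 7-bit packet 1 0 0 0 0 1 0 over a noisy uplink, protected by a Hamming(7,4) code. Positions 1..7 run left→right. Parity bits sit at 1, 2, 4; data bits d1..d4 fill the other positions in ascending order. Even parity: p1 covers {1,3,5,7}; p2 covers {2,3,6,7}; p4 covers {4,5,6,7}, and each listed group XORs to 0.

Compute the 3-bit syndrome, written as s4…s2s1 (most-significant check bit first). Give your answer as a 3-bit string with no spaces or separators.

111

s1 (pos 1,3,5,7): 1⊕0⊕0⊕0 = 1
s2 (pos 2,3,6,7): 0⊕0⊕1⊕0 = 1
s4 (pos 4,5,6,7): 0⊕0⊕1⊕0 = 1
Syndrome s4…s1 = 111 → error at position 7.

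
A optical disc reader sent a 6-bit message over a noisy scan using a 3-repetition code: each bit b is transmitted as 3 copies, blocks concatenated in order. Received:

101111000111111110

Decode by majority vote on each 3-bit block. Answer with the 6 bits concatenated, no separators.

Block 1 (101): 2 ones → 1
Block 2 (111): 3 ones → 1
Block 3 (000): 0 ones → 0
Block 4 (111): 3 ones → 1
Block 5 (111): 3 ones → 1
Block 6 (110): 2 ones → 1

110111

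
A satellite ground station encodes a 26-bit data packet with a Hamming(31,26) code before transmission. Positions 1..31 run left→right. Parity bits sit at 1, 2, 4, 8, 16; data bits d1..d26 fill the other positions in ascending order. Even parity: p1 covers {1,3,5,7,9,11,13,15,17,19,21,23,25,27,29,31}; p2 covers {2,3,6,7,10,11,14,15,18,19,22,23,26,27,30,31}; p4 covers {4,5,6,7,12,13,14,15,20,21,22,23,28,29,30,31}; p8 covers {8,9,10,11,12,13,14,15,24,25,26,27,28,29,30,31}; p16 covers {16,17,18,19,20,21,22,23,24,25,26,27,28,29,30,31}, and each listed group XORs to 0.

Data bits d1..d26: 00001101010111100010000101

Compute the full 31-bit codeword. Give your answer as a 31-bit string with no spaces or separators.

1101000111010101111100010000101

Place data at non-parity positions: p1 p2 0 p4 0 0 0 p8 1 1 0 1 0 1 0 p16 1 1 1 1 0 0 0 1 0 0 0 0 1 0 1
p1 (pos 1,3,5,7,9,11,13,15,17,19,21,23,25,27,29,31): XOR of data positions = 0⊕0⊕0⊕1⊕0⊕0⊕0⊕1⊕1⊕0⊕0⊕0⊕0⊕1⊕1 = 1
p2 (pos 2,3,6,7,10,11,14,15,18,19,22,23,26,27,30,31): XOR of data positions = 0⊕0⊕0⊕1⊕0⊕1⊕0⊕1⊕1⊕0⊕0⊕0⊕0⊕0⊕1 = 1
p4 (pos 4,5,6,7,12,13,14,15,20,21,22,23,28,29,30,31): XOR of data positions = 0⊕0⊕0⊕1⊕0⊕1⊕0⊕1⊕0⊕0⊕0⊕0⊕1⊕0⊕1 = 1
p8 (pos 8,9,10,11,12,13,14,15,24,25,26,27,28,29,30,31): XOR of data positions = 1⊕1⊕0⊕1⊕0⊕1⊕0⊕1⊕0⊕0⊕0⊕0⊕1⊕0⊕1 = 1
p16 (pos 16,17,18,19,20,21,22,23,24,25,26,27,28,29,30,31): XOR of data positions = 1⊕1⊕1⊕1⊕0⊕0⊕0⊕1⊕0⊕0⊕0⊕0⊕1⊕0⊕1 = 1
Codeword: 1101000111010101111100010000101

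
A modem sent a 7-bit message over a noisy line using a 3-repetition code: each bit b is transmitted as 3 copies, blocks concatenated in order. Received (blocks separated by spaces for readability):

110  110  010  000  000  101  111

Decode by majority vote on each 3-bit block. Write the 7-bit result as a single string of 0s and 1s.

1100011

Block 1 (110): 2 ones → 1
Block 2 (110): 2 ones → 1
Block 3 (010): 1 one → 0
Block 4 (000): 0 ones → 0
Block 5 (000): 0 ones → 0
Block 6 (101): 2 ones → 1
Block 7 (111): 3 ones → 1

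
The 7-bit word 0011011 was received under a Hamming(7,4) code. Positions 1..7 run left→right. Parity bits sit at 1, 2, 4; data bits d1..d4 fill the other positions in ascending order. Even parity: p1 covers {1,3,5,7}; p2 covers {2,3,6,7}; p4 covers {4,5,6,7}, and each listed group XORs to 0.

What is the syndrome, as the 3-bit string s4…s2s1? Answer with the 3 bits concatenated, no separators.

s1 (pos 1,3,5,7): 0⊕1⊕0⊕1 = 0
s2 (pos 2,3,6,7): 0⊕1⊕1⊕1 = 1
s4 (pos 4,5,6,7): 1⊕0⊕1⊕1 = 1
Syndrome s4…s1 = 110 → error at position 6.

110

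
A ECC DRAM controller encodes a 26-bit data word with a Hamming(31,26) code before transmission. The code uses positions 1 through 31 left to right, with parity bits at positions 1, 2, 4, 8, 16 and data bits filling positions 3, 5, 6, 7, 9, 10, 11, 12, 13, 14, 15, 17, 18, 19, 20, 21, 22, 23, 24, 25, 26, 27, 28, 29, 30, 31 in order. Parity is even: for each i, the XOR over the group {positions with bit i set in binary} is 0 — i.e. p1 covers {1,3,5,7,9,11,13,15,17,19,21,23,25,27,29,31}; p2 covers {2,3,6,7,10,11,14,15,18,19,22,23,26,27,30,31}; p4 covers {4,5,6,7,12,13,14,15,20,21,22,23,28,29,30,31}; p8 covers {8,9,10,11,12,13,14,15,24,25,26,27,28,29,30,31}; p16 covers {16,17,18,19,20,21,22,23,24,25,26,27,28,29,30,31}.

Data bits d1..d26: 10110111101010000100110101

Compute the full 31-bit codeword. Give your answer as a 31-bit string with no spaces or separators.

Place data at non-parity positions: p1 p2 1 p4 0 1 1 p8 0 1 1 1 1 0 1 p16 0 1 0 0 0 0 1 0 0 1 1 0 1 0 1
p1 (pos 1,3,5,7,9,11,13,15,17,19,21,23,25,27,29,31): XOR of data positions = 1⊕0⊕1⊕0⊕1⊕1⊕1⊕0⊕0⊕0⊕1⊕0⊕1⊕1⊕1 = 1
p2 (pos 2,3,6,7,10,11,14,15,18,19,22,23,26,27,30,31): XOR of data positions = 1⊕1⊕1⊕1⊕1⊕0⊕1⊕1⊕0⊕0⊕1⊕1⊕1⊕0⊕1 = 1
p4 (pos 4,5,6,7,12,13,14,15,20,21,22,23,28,29,30,31): XOR of data positions = 0⊕1⊕1⊕1⊕1⊕0⊕1⊕0⊕0⊕0⊕1⊕0⊕1⊕0⊕1 = 0
p8 (pos 8,9,10,11,12,13,14,15,24,25,26,27,28,29,30,31): XOR of data positions = 0⊕1⊕1⊕1⊕1⊕0⊕1⊕0⊕0⊕1⊕1⊕0⊕1⊕0⊕1 = 1
p16 (pos 16,17,18,19,20,21,22,23,24,25,26,27,28,29,30,31): XOR of data positions = 0⊕1⊕0⊕0⊕0⊕0⊕1⊕0⊕0⊕1⊕1⊕0⊕1⊕0⊕1 = 0
Codeword: 1110011101111010010000100110101

1110011101111010010000100110101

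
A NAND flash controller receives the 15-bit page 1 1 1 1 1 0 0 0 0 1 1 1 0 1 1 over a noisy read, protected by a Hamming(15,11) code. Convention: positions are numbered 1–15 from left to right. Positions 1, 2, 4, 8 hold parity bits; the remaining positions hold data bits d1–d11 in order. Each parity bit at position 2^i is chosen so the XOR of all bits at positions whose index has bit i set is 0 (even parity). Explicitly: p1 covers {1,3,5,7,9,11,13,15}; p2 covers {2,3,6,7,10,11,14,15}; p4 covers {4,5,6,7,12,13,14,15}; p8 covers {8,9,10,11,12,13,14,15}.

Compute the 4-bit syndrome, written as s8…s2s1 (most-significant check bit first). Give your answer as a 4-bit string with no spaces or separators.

1101

s1 (pos 1,3,5,7,9,11,13,15): 1⊕1⊕1⊕0⊕0⊕1⊕0⊕1 = 1
s2 (pos 2,3,6,7,10,11,14,15): 1⊕1⊕0⊕0⊕1⊕1⊕1⊕1 = 0
s4 (pos 4,5,6,7,12,13,14,15): 1⊕1⊕0⊕0⊕1⊕0⊕1⊕1 = 1
s8 (pos 8,9,10,11,12,13,14,15): 0⊕0⊕1⊕1⊕1⊕0⊕1⊕1 = 1
Syndrome s8…s1 = 1101 → error at position 13.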